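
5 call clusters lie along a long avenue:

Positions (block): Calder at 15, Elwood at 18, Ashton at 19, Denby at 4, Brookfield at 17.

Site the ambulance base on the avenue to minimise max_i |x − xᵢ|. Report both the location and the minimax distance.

location 11.5, max distance 7.5

The 1-center on a line is the midpoint of the two extreme points: leftmost at 4, rightmost at 19.
Optimal location = (4 + 19)/2 = 11.5; maximum distance = (19 − 4)/2 = 7.5.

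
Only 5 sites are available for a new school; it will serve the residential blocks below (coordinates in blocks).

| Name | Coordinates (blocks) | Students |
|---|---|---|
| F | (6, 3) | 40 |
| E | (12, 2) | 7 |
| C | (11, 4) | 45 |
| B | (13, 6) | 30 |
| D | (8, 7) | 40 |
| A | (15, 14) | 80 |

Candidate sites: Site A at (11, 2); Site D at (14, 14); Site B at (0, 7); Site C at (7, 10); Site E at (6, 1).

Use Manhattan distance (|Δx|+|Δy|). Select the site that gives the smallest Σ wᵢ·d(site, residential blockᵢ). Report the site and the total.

Site A, total 2117 blocks

Total weighted distance at each candidate:
  Site A (11, 2): total = 2117
  Site D (14, 14): total = 2313
  Site B (0, 7): total = 3649
  Site C (7, 10): total = 2281
  Site E (6, 1): total = 2929
Minimum is at Site A with total 2117 blocks.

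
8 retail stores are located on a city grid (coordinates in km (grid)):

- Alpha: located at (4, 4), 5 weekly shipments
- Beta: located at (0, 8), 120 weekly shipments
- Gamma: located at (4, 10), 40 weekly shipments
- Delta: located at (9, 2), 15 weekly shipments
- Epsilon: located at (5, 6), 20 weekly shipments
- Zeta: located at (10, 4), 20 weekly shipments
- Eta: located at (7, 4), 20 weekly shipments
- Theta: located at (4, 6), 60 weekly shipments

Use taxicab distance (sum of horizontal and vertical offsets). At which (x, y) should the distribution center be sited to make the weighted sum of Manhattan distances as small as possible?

Manhattan distance separates: Σwᵢ(|x−xᵢ|+|y−yᵢ|) = Σwᵢ|x−xᵢ| + Σwᵢ|y−yᵢ|, so x and y are optimised independently as 1-D weighted medians.
Total weight W = 300; half = 150.
x-coordinate, sorted with cumulative weight:
  x=0 (Beta, w=120) cum 120
  x=4 (Alpha, w=5) cum 125
  x=4 (Gamma, w=40) cum 165  ← median
  x=4 (Theta, w=60) cum 225
  x=5 (Epsilon, w=20) cum 245
  x=7 (Eta, w=20) cum 265
  x=9 (Delta, w=15) cum 280
  x=10 (Zeta, w=20) cum 300
⇒ x* = 4
y-coordinate, sorted with cumulative weight:
  y=2 (Delta, w=15) cum 15
  y=4 (Alpha, w=5) cum 20
  y=4 (Zeta, w=20) cum 40
  y=4 (Eta, w=20) cum 60
  y=6 (Epsilon, w=20) cum 80
  y=6 (Theta, w=60) cum 140
  y=8 (Beta, w=120) cum 260  ← median
  y=10 (Gamma, w=40) cum 300
⇒ y* = 8

(4, 8)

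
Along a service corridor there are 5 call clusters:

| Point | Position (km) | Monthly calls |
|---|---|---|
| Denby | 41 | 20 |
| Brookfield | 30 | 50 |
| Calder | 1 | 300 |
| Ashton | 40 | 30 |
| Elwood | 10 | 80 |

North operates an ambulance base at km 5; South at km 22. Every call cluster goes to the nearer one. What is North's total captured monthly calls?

380

The indifferent point is the midpoint (5+22)/2 = 13.5; call clusters left of it (closer to North at 5) go to North, those right go to South.
  Calder at 1 (w=300) → North
  Elwood at 10 (w=80) → North
  Brookfield at 30 (w=50) → South
  Ashton at 40 (w=30) → South
  Denby at 41 (w=20) → South
North captures 380; South captures 100.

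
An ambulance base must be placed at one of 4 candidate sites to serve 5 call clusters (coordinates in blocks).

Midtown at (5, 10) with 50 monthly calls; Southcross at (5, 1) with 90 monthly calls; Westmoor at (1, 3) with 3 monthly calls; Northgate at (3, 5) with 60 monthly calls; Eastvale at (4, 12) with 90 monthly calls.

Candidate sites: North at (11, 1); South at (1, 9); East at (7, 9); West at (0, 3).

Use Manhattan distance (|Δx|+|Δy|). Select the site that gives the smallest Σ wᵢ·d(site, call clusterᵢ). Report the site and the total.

Total weighted distance at each candidate:
  North (11, 1): total = 3666
  South (1, 9): total = 2248
  East (7, 9): total = 2106
  West (0, 3): total = 2703
Minimum is at East with total 2106 blocks.

East, total 2106 blocks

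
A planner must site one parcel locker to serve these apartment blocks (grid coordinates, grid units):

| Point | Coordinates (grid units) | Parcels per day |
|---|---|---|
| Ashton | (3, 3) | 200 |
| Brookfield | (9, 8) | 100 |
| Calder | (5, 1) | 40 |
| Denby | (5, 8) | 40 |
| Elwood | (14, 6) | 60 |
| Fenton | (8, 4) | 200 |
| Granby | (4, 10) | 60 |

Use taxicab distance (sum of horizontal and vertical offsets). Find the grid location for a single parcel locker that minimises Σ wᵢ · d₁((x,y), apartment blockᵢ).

Manhattan distance separates: Σwᵢ(|x−xᵢ|+|y−yᵢ|) = Σwᵢ|x−xᵢ| + Σwᵢ|y−yᵢ|, so x and y are optimised independently as 1-D weighted medians.
Total weight W = 700; half = 350.
x-coordinate, sorted with cumulative weight:
  x=3 (Ashton, w=200) cum 200
  x=4 (Granby, w=60) cum 260
  x=5 (Calder, w=40) cum 300
  x=5 (Denby, w=40) cum 340
  x=8 (Fenton, w=200) cum 540  ← median
  x=9 (Brookfield, w=100) cum 640
  x=14 (Elwood, w=60) cum 700
⇒ x* = 8
y-coordinate, sorted with cumulative weight:
  y=1 (Calder, w=40) cum 40
  y=3 (Ashton, w=200) cum 240
  y=4 (Fenton, w=200) cum 440  ← median
  y=6 (Elwood, w=60) cum 500
  y=8 (Brookfield, w=100) cum 600
  y=8 (Denby, w=40) cum 640
  y=10 (Granby, w=60) cum 700
⇒ y* = 4

(8, 4)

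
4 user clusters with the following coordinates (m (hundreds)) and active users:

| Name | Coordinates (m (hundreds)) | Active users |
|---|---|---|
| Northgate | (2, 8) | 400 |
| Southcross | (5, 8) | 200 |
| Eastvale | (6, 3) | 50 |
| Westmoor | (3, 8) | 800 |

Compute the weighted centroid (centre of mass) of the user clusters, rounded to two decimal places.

The minimiser of Σwᵢ‖p−pᵢ‖² is the weighted centroid p* = (Σwᵢpᵢ)/(Σwᵢ).
Σwᵢ = 1450.
Σwᵢxᵢ = 400·2 + 200·5 + 50·6 + 800·3 = 4500.
Σwᵢyᵢ = 400·8 + 200·8 + 50·3 + 800·8 = 11350.
x* = 4500/1450 = 3.10, y* = 11350/1450 = 7.83.

(3.10, 7.83)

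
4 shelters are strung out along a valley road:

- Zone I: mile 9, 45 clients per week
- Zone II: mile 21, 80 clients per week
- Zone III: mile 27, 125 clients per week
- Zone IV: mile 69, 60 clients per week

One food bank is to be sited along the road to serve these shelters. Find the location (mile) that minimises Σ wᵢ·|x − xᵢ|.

x = 27

For a sum of weighted absolute distances on a line, the optimum is the weighted median (not the mean). Total weight W = 310; half-weight = 155.
Sort by position and accumulate weight:
  mile 9 (Zone I, w=45) → cum 45
  mile 21 (Zone II, w=80) → cum 125
  mile 27 (Zone III, w=125) → cum 250  ≥ 155 → median here
  mile 69 (Zone IV, w=60) → cum 310
Optimal location: mile 27.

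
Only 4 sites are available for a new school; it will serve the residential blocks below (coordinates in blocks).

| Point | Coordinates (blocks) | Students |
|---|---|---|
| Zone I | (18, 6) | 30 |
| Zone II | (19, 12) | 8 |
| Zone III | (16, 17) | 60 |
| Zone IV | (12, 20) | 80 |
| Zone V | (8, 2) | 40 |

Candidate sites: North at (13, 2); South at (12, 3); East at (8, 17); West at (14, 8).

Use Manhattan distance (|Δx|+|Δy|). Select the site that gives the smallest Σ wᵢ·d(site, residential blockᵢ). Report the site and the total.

Total weighted distance at each candidate:
  North (13, 2): total = 3198
  South (12, 3): total = 3038
  East (8, 17): total = 2398
  West (14, 8): total = 2512
Minimum is at East with total 2398 blocks.

East, total 2398 blocks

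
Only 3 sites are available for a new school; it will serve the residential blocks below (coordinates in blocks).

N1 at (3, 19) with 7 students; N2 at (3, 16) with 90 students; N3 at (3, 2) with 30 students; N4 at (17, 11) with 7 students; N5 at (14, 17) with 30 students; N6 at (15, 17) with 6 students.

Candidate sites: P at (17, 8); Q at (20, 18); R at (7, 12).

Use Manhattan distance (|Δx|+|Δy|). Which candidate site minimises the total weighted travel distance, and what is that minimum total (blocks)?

R, total 1732 blocks

Total weighted distance at each candidate:
  P (17, 8): total = 3202
  Q (20, 18): total = 3142
  R (7, 12): total = 1732
Minimum is at R with total 1732 blocks.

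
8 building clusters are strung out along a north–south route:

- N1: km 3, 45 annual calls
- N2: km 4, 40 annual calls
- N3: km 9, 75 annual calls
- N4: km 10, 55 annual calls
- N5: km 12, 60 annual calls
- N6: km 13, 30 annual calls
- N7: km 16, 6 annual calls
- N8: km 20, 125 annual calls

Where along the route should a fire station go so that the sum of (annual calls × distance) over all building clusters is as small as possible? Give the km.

For a sum of weighted absolute distances on a line, the optimum is the weighted median (not the mean). Total weight W = 436; half-weight = 218.
Sort by position and accumulate weight:
  km 3 (N1, w=45) → cum 45
  km 4 (N2, w=40) → cum 85
  km 9 (N3, w=75) → cum 160
  km 10 (N4, w=55) → cum 215
  km 12 (N5, w=60) → cum 275  ≥ 218 → median here
  km 13 (N6, w=30) → cum 305
  km 16 (N7, w=6) → cum 311
  km 20 (N8, w=125) → cum 436
Optimal location: km 12.

x = 12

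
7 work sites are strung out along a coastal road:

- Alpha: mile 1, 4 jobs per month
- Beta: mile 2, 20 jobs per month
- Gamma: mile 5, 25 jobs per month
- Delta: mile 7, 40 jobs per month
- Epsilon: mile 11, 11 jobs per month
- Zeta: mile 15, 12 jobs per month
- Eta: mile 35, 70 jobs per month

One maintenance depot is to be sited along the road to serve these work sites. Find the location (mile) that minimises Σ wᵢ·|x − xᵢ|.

x = 11

For a sum of weighted absolute distances on a line, the optimum is the weighted median (not the mean). Total weight W = 182; half-weight = 91.
Sort by position and accumulate weight:
  mile 1 (Alpha, w=4) → cum 4
  mile 2 (Beta, w=20) → cum 24
  mile 5 (Gamma, w=25) → cum 49
  mile 7 (Delta, w=40) → cum 89
  mile 11 (Epsilon, w=11) → cum 100  ≥ 91 → median here
  mile 15 (Zeta, w=12) → cum 112
  mile 35 (Eta, w=70) → cum 182
Optimal location: mile 11.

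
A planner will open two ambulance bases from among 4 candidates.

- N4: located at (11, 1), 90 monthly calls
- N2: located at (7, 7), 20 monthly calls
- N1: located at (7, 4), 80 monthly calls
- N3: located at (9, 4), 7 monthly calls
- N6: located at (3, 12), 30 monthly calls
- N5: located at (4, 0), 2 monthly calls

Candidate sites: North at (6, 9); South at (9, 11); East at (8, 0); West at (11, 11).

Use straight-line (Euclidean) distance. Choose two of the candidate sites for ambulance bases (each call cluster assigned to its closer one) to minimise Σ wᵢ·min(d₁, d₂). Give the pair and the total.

Evaluate every pair (each demand assigned to the nearer of the two):
  {North, East}: total = 823.3
  {South, East}: total = 923.2
  {East, West}: total = 1006.3
  {North, South}: total = 1488.2
  {North, West}: total = 1488.2
  {South, West}: total = 1827.5
Best pair: {North, East} with total 823.3.

{North, East}, total 823.3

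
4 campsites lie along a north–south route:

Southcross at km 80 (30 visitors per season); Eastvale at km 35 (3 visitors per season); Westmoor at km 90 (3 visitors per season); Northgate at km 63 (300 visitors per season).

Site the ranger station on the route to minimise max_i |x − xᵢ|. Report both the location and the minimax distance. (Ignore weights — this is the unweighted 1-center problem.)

location 62.5, max distance 27.5

The 1-center on a line is the midpoint of the two extreme points: leftmost at 35, rightmost at 90.
Optimal location = (35 + 90)/2 = 62.5; maximum distance = (90 − 35)/2 = 27.5.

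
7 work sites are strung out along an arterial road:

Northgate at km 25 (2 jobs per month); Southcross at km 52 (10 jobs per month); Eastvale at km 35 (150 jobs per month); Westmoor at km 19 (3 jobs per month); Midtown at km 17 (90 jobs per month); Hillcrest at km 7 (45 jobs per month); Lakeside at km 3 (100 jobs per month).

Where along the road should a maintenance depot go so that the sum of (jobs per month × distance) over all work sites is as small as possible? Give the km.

x = 17

For a sum of weighted absolute distances on a line, the optimum is the weighted median (not the mean). Total weight W = 400; half-weight = 200.
Sort by position and accumulate weight:
  km 3 (Lakeside, w=100) → cum 100
  km 7 (Hillcrest, w=45) → cum 145
  km 17 (Midtown, w=90) → cum 235  ≥ 200 → median here
  km 19 (Westmoor, w=3) → cum 238
  km 25 (Northgate, w=2) → cum 240
  km 35 (Eastvale, w=150) → cum 390
  km 52 (Southcross, w=10) → cum 400
Optimal location: km 17.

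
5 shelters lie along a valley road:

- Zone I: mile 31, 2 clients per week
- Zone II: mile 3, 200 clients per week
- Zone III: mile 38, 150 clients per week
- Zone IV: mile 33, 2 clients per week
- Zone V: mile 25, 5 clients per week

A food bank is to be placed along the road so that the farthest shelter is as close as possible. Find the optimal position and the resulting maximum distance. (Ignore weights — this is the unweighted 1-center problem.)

location 20.5, max distance 17.5

The 1-center on a line is the midpoint of the two extreme points: leftmost at 3, rightmost at 38.
Optimal location = (3 + 38)/2 = 20.5; maximum distance = (38 − 3)/2 = 17.5.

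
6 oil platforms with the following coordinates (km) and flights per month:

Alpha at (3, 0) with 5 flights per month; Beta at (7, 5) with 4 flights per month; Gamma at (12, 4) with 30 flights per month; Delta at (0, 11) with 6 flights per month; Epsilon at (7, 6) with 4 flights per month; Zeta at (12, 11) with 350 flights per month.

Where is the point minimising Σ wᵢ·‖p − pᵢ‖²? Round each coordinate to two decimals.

(11.61, 10.23)

The minimiser of Σwᵢ‖p−pᵢ‖² is the weighted centroid p* = (Σwᵢpᵢ)/(Σwᵢ).
Σwᵢ = 399.
Σwᵢxᵢ = 5·3 + 4·7 + 30·12 + 6·0 + 4·7 + 350·12 = 4631.
Σwᵢyᵢ = 5·0 + 4·5 + 30·4 + 6·11 + 4·6 + 350·11 = 4080.
x* = 4631/399 = 11.61, y* = 4080/399 = 10.23.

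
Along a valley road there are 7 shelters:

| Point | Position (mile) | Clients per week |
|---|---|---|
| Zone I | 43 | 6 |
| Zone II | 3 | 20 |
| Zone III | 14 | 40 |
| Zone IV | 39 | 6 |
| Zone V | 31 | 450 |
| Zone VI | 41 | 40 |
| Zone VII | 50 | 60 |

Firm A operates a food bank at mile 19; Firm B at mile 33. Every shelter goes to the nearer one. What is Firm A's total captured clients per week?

The indifferent point is the midpoint (19+33)/2 = 26; shelters left of it (closer to Firm A at 19) go to Firm A, those right go to Firm B.
  Zone II at 3 (w=20) → Firm A
  Zone III at 14 (w=40) → Firm A
  Zone V at 31 (w=450) → Firm B
  Zone IV at 39 (w=6) → Firm B
  Zone VI at 41 (w=40) → Firm B
  Zone I at 43 (w=6) → Firm B
  Zone VII at 50 (w=60) → Firm B
Firm A captures 60; Firm B captures 562.

60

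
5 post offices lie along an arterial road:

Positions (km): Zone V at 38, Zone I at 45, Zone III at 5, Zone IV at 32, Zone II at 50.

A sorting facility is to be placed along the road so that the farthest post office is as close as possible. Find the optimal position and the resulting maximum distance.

The 1-center on a line is the midpoint of the two extreme points: leftmost at 5, rightmost at 50.
Optimal location = (5 + 50)/2 = 27.5; maximum distance = (50 − 5)/2 = 22.5.

location 27.5, max distance 22.5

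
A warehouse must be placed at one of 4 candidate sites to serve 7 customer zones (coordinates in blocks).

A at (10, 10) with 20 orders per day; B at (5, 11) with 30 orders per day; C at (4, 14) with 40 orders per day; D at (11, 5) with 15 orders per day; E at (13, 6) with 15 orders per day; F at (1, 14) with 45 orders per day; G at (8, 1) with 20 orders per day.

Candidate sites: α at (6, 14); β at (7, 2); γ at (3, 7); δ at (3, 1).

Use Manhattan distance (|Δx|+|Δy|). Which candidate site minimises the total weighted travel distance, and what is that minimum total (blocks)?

Total weighted distance at each candidate:
  α (6, 14): total = 1320
  β (7, 2): total = 2255
  γ (3, 7): total = 1640
  δ (3, 1): total = 2420
Minimum is at α with total 1320 blocks.

α, total 1320 blocks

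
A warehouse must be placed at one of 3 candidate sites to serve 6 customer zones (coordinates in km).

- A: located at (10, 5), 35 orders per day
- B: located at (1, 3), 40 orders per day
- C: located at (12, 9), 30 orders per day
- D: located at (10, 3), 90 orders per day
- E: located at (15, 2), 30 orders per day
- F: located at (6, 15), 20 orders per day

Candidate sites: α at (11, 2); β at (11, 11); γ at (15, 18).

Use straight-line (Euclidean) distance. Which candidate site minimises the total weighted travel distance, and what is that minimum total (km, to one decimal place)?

Total weighted distance at each candidate:
  α (11, 2): total = 1250.7
  β (11, 11): total = 1941.4
  γ (15, 18): total = 3685.6
Minimum is at α with total 1250.7 km.

α, total 1250.7 km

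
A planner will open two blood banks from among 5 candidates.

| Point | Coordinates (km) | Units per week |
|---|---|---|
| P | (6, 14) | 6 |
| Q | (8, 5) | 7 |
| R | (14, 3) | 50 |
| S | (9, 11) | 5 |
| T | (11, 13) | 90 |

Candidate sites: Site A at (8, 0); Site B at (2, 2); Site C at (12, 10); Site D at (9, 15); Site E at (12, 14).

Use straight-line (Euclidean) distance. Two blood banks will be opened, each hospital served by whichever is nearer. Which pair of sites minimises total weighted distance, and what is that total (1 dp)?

{Site A, Site E}, total 554.9

Evaluate every pair (each demand assigned to the nearer of the two):
  {Site A, Site E}: total = 554.9
  {Site C, Site E}: total = 587.9
  {Site A, Site D}: total = 663.9
  {Site C, Site D}: total = 698.2
  {Site A, Site C}: total = 714.1
  {Site B, Site C}: total = 752.5
  {Site B, Site E}: total = 790.5
  {Site D, Site E}: total = 794.2
  {Site B, Site D}: total = 942.6
  {Site A, Site B}: total = 1702.3
Best pair: {Site A, Site E} with total 554.9.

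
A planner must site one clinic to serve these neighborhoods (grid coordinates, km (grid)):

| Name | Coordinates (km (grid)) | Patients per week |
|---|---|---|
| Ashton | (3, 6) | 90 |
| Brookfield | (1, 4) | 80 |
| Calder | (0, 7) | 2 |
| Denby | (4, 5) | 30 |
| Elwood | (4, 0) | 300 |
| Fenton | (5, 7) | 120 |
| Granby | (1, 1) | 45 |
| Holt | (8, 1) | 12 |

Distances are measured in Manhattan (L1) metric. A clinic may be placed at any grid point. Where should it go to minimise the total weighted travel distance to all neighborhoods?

(4, 1)

Manhattan distance separates: Σwᵢ(|x−xᵢ|+|y−yᵢ|) = Σwᵢ|x−xᵢ| + Σwᵢ|y−yᵢ|, so x and y are optimised independently as 1-D weighted medians.
Total weight W = 679; half = 339.5.
x-coordinate, sorted with cumulative weight:
  x=0 (Calder, w=2) cum 2
  x=1 (Brookfield, w=80) cum 82
  x=1 (Granby, w=45) cum 127
  x=3 (Ashton, w=90) cum 217
  x=4 (Denby, w=30) cum 247
  x=4 (Elwood, w=300) cum 547  ← median
  x=5 (Fenton, w=120) cum 667
  x=8 (Holt, w=12) cum 679
⇒ x* = 4
y-coordinate, sorted with cumulative weight:
  y=0 (Elwood, w=300) cum 300
  y=1 (Granby, w=45) cum 345  ← median
  y=1 (Holt, w=12) cum 357
  y=4 (Brookfield, w=80) cum 437
  y=5 (Denby, w=30) cum 467
  y=6 (Ashton, w=90) cum 557
  y=7 (Calder, w=2) cum 559
  y=7 (Fenton, w=120) cum 679
⇒ y* = 1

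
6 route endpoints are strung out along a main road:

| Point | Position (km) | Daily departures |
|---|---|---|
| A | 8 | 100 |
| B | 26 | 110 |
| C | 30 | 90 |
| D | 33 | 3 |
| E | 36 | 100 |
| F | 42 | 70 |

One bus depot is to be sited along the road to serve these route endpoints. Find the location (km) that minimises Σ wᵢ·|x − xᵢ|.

x = 30

For a sum of weighted absolute distances on a line, the optimum is the weighted median (not the mean). Total weight W = 473; half-weight = 236.5.
Sort by position and accumulate weight:
  km 8 (A, w=100) → cum 100
  km 26 (B, w=110) → cum 210
  km 30 (C, w=90) → cum 300  ≥ 236.5 → median here
  km 33 (D, w=3) → cum 303
  km 36 (E, w=100) → cum 403
  km 42 (F, w=70) → cum 473
Optimal location: km 30.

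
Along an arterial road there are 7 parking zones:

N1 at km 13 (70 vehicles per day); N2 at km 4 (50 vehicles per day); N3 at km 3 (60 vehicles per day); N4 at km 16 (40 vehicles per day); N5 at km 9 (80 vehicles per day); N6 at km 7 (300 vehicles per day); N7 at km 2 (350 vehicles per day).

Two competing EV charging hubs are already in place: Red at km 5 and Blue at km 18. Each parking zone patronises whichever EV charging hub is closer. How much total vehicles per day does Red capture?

The indifferent point is the midpoint (5+18)/2 = 11.5; parking zones left of it (closer to Red at 5) go to Red, those right go to Blue.
  N7 at 2 (w=350) → Red
  N3 at 3 (w=60) → Red
  N2 at 4 (w=50) → Red
  N6 at 7 (w=300) → Red
  N5 at 9 (w=80) → Red
  N1 at 13 (w=70) → Blue
  N4 at 16 (w=40) → Blue
Red captures 840; Blue captures 110.

840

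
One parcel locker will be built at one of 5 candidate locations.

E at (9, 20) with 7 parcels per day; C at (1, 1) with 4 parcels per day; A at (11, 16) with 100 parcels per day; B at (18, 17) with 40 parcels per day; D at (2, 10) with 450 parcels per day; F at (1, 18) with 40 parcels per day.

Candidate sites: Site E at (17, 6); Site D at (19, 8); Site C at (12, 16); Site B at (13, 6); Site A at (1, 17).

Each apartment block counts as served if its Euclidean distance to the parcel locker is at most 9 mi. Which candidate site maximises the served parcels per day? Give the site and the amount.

Coverage radius r = 9 mi; a point is covered iff (Δx)²+(Δy)² ≤ 9² = 81.
  Site E (17, 6): covers {none} → 0
  Site D (19, 8): covers {none} → 0
  Site C (12, 16): covers {E, A, B} → 147
  Site B (13, 6): covers {none} → 0
  Site A (1, 17): covers {E, D, F} → 497
Maximum coverage at Site A: 497 parcels per day.

Site A, covering 497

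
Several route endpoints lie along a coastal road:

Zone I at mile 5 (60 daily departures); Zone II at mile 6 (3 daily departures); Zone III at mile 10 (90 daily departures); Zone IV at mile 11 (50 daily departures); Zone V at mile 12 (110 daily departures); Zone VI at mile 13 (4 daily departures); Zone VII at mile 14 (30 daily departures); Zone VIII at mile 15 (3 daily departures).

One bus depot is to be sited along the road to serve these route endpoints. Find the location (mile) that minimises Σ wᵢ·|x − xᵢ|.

x = 11

For a sum of weighted absolute distances on a line, the optimum is the weighted median (not the mean). Total weight W = 350; half-weight = 175.
Sort by position and accumulate weight:
  mile 5 (Zone I, w=60) → cum 60
  mile 6 (Zone II, w=3) → cum 63
  mile 10 (Zone III, w=90) → cum 153
  mile 11 (Zone IV, w=50) → cum 203  ≥ 175 → median here
  mile 12 (Zone V, w=110) → cum 313
  mile 13 (Zone VI, w=4) → cum 317
  mile 14 (Zone VII, w=30) → cum 347
  mile 15 (Zone VIII, w=3) → cum 350
Optimal location: mile 11.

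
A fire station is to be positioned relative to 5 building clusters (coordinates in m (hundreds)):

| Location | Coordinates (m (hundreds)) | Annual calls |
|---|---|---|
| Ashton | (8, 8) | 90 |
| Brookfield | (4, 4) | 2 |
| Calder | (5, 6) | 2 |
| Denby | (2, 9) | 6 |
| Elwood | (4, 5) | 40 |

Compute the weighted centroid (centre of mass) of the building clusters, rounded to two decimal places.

The minimiser of Σwᵢ‖p−pᵢ‖² is the weighted centroid p* = (Σwᵢpᵢ)/(Σwᵢ).
Σwᵢ = 140.
Σwᵢxᵢ = 90·8 + 2·4 + 2·5 + 6·2 + 40·4 = 910.
Σwᵢyᵢ = 90·8 + 2·4 + 2·6 + 6·9 + 40·5 = 994.
x* = 910/140 = 6.50, y* = 994/140 = 7.10.

(6.50, 7.10)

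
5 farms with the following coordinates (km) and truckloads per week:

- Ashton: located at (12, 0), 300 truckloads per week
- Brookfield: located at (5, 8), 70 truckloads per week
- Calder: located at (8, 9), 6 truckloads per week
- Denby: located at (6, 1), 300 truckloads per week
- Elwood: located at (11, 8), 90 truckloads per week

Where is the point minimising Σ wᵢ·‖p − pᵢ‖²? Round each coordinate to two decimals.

The minimiser of Σwᵢ‖p−pᵢ‖² is the weighted centroid p* = (Σwᵢpᵢ)/(Σwᵢ).
Σwᵢ = 766.
Σwᵢxᵢ = 300·12 + 70·5 + 6·8 + 300·6 + 90·11 = 6788.
Σwᵢyᵢ = 300·0 + 70·8 + 6·9 + 300·1 + 90·8 = 1634.
x* = 6788/766 = 8.86, y* = 1634/766 = 2.13.

(8.86, 2.13)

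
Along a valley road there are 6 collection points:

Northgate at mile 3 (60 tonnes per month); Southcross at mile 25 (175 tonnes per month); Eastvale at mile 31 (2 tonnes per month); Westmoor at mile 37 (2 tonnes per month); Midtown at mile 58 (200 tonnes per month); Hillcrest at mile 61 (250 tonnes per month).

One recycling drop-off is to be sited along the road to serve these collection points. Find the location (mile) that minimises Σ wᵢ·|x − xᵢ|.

x = 58

For a sum of weighted absolute distances on a line, the optimum is the weighted median (not the mean). Total weight W = 689; half-weight = 344.5.
Sort by position and accumulate weight:
  mile 3 (Northgate, w=60) → cum 60
  mile 25 (Southcross, w=175) → cum 235
  mile 31 (Eastvale, w=2) → cum 237
  mile 37 (Westmoor, w=2) → cum 239
  mile 58 (Midtown, w=200) → cum 439  ≥ 344.5 → median here
  mile 61 (Hillcrest, w=250) → cum 689
Optimal location: mile 58.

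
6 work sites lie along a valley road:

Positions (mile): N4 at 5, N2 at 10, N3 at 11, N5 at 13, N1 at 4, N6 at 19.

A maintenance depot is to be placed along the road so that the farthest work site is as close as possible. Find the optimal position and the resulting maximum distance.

location 11.5, max distance 7.5

The 1-center on a line is the midpoint of the two extreme points: leftmost at 4, rightmost at 19.
Optimal location = (4 + 19)/2 = 11.5; maximum distance = (19 − 4)/2 = 7.5.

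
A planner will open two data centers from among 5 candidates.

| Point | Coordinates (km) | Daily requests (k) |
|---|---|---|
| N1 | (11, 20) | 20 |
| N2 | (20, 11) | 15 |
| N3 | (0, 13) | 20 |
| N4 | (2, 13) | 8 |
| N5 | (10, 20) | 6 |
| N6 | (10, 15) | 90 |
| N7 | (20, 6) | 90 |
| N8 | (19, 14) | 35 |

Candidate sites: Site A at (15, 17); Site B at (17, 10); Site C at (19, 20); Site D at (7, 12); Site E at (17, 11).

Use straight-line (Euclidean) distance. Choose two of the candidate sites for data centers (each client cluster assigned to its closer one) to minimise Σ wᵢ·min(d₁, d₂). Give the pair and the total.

Evaluate every pair (each demand assigned to the nearer of the two):
  {Site B, Site D}: total = 1448.2
  {Site D, Site E}: total = 1490.2
  {Site A, Site B}: total = 1692.9
  {Site A, Site E}: total = 1734.9
  {Site A, Site D}: total = 2078.7
  {Site B, Site E}: total = 2094.9
  {Site C, Site E}: total = 2099.0
  {Site B, Site C}: total = 2109.8
  {Site C, Site D}: total = 2384.4
  {Site A, Site C}: total = 2418.6
Best pair: {Site B, Site D} with total 1448.2.

{Site B, Site D}, total 1448.2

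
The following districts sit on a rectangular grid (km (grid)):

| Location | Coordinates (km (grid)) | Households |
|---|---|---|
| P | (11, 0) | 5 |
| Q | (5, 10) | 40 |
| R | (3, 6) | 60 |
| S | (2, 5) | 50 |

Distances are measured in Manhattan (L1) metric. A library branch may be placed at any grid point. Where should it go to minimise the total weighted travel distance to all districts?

(3, 6)

Manhattan distance separates: Σwᵢ(|x−xᵢ|+|y−yᵢ|) = Σwᵢ|x−xᵢ| + Σwᵢ|y−yᵢ|, so x and y are optimised independently as 1-D weighted medians.
Total weight W = 155; half = 77.5.
x-coordinate, sorted with cumulative weight:
  x=2 (S, w=50) cum 50
  x=3 (R, w=60) cum 110  ← median
  x=5 (Q, w=40) cum 150
  x=11 (P, w=5) cum 155
⇒ x* = 3
y-coordinate, sorted with cumulative weight:
  y=0 (P, w=5) cum 5
  y=5 (S, w=50) cum 55
  y=6 (R, w=60) cum 115  ← median
  y=10 (Q, w=40) cum 155
⇒ y* = 6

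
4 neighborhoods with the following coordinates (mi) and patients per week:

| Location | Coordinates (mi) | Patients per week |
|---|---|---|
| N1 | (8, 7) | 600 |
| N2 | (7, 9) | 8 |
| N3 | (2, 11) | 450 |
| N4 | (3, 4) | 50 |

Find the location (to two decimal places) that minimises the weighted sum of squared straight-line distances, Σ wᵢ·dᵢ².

The minimiser of Σwᵢ‖p−pᵢ‖² is the weighted centroid p* = (Σwᵢpᵢ)/(Σwᵢ).
Σwᵢ = 1108.
Σwᵢxᵢ = 600·8 + 8·7 + 450·2 + 50·3 = 5906.
Σwᵢyᵢ = 600·7 + 8·9 + 450·11 + 50·4 = 9422.
x* = 5906/1108 = 5.33, y* = 9422/1108 = 8.50.

(5.33, 8.50)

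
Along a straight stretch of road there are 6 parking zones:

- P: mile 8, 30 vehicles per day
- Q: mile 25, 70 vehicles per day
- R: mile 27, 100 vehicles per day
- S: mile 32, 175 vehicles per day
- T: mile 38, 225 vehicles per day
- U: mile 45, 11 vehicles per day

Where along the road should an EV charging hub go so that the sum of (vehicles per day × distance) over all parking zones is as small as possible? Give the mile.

For a sum of weighted absolute distances on a line, the optimum is the weighted median (not the mean). Total weight W = 611; half-weight = 305.5.
Sort by position and accumulate weight:
  mile 8 (P, w=30) → cum 30
  mile 25 (Q, w=70) → cum 100
  mile 27 (R, w=100) → cum 200
  mile 32 (S, w=175) → cum 375  ≥ 305.5 → median here
  mile 38 (T, w=225) → cum 600
  mile 45 (U, w=11) → cum 611
Optimal location: mile 32.

x = 32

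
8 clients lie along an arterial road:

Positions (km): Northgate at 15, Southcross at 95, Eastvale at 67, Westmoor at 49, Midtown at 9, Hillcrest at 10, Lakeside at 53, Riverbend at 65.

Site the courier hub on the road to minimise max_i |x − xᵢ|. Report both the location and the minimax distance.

location 52, max distance 43

The 1-center on a line is the midpoint of the two extreme points: leftmost at 9, rightmost at 95.
Optimal location = (9 + 95)/2 = 52; maximum distance = (95 − 9)/2 = 43.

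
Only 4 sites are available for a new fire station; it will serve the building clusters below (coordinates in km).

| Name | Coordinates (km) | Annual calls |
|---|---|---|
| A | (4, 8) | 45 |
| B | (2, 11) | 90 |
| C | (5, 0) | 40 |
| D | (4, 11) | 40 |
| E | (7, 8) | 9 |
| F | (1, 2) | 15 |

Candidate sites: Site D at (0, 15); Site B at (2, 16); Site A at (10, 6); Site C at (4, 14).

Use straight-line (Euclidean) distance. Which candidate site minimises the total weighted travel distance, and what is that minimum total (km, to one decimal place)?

Site C, total 1521.8 km

Total weighted distance at each candidate:
  Site D (0, 15): total = 1908.7
  Site B (2, 16): total = 1983.1
  Site A (10, 6): total = 1938.7
  Site C (4, 14): total = 1521.8
Minimum is at Site C with total 1521.8 km.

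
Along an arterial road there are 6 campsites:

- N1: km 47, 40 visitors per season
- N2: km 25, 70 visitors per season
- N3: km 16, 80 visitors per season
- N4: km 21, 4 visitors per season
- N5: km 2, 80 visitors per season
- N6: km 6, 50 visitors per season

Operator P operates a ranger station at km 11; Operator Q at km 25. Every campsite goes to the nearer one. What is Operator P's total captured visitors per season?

210

The indifferent point is the midpoint (11+25)/2 = 18; campsites left of it (closer to Operator P at 11) go to Operator P, those right go to Operator Q.
  N5 at 2 (w=80) → Operator P
  N6 at 6 (w=50) → Operator P
  N3 at 16 (w=80) → Operator P
  N4 at 21 (w=4) → Operator Q
  N2 at 25 (w=70) → Operator Q
  N1 at 47 (w=40) → Operator Q
Operator P captures 210; Operator Q captures 114.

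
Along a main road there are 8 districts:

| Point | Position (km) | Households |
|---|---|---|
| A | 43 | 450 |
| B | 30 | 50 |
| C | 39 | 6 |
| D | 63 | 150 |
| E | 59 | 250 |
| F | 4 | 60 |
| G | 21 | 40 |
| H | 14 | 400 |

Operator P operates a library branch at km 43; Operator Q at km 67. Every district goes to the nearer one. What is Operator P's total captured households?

1006

The indifferent point is the midpoint (43+67)/2 = 55; districts left of it (closer to Operator P at 43) go to Operator P, those right go to Operator Q.
  F at 4 (w=60) → Operator P
  H at 14 (w=400) → Operator P
  G at 21 (w=40) → Operator P
  B at 30 (w=50) → Operator P
  C at 39 (w=6) → Operator P
  A at 43 (w=450) → Operator P
  E at 59 (w=250) → Operator Q
  D at 63 (w=150) → Operator Q
Operator P captures 1006; Operator Q captures 400.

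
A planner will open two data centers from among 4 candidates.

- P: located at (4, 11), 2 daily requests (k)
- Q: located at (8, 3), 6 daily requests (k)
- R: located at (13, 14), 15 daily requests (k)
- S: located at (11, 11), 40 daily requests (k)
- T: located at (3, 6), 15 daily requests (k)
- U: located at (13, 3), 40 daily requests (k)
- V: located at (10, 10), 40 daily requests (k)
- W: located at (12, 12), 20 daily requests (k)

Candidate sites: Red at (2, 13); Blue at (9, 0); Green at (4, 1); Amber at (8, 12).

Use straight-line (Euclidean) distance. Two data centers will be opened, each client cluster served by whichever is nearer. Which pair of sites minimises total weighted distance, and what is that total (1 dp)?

Evaluate every pair (each demand assigned to the nearer of the two):
  {Blue, Amber}: total = 744.8
  {Green, Amber}: total = 880.8
  {Red, Amber}: total = 978.0
  {Red, Blue}: total = 1407.9
  {Red, Green}: total = 1555.0
  {Blue, Green}: total = 1630.5
Best pair: {Blue, Amber} with total 744.8.

{Blue, Amber}, total 744.8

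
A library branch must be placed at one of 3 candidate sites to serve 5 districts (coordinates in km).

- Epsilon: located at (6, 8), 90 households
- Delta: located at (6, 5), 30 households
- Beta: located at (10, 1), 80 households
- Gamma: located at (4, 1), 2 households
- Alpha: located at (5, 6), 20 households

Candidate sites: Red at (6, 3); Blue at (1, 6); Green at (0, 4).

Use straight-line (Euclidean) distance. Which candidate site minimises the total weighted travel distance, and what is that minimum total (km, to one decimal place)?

Total weighted distance at each candidate:
  Red (6, 3): total = 936.7
  Blue (1, 6): total = 1552.9
  Green (0, 4): total = 1784.4
Minimum is at Red with total 936.7 km.

Red, total 936.7 km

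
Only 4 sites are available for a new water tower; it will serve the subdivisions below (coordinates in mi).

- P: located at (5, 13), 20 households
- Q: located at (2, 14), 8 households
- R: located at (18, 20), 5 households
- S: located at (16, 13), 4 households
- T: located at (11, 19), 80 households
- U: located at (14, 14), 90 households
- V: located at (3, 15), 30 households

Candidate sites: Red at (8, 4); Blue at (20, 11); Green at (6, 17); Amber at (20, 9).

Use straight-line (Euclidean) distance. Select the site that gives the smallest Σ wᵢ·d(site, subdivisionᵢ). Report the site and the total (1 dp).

Total weighted distance at each candidate:
  Red (8, 4): total = 3061.4
  Blue (20, 11): total = 2603.6
  Green (6, 17): total = 1535.3
  Amber (20, 9): total = 2858.5
Minimum is at Green with total 1535.3 mi.

Green, total 1535.3 mi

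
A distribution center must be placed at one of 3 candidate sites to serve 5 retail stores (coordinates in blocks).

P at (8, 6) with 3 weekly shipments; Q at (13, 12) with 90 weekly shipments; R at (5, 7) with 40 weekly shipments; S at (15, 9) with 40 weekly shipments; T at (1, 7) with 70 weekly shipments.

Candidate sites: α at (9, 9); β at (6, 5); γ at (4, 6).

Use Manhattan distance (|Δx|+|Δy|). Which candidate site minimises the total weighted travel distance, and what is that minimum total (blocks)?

Total weighted distance at each candidate:
  α (9, 9): total = 1822
  β (6, 5): total = 2399
  γ (4, 6): total = 2282
Minimum is at α with total 1822 blocks.

α, total 1822 blocks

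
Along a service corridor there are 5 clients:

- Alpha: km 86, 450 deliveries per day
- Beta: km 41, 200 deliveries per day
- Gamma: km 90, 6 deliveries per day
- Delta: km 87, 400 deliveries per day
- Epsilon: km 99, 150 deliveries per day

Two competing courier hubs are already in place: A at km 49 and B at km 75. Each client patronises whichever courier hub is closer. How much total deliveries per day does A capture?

The indifferent point is the midpoint (49+75)/2 = 62; clients left of it (closer to A at 49) go to A, those right go to B.
  Beta at 41 (w=200) → A
  Alpha at 86 (w=450) → B
  Delta at 87 (w=400) → B
  Gamma at 90 (w=6) → B
  Epsilon at 99 (w=150) → B
A captures 200; B captures 1006.

200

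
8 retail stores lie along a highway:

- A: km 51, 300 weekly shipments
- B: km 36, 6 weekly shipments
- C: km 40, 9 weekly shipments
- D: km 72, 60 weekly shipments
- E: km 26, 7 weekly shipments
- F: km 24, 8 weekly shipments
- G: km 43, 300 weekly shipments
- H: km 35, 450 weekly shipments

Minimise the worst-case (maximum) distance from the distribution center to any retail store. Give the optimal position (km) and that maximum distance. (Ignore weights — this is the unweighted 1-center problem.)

The 1-center on a line is the midpoint of the two extreme points: leftmost at 24, rightmost at 72.
Optimal location = (24 + 72)/2 = 48; maximum distance = (72 − 24)/2 = 24.

location 48, max distance 24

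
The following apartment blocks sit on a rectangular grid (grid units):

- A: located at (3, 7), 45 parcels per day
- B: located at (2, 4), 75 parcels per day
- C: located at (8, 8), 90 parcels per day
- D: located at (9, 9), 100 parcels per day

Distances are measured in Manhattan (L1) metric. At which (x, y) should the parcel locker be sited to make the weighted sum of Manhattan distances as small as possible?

Manhattan distance separates: Σwᵢ(|x−xᵢ|+|y−yᵢ|) = Σwᵢ|x−xᵢ| + Σwᵢ|y−yᵢ|, so x and y are optimised independently as 1-D weighted medians.
Total weight W = 310; half = 155.
x-coordinate, sorted with cumulative weight:
  x=2 (B, w=75) cum 75
  x=3 (A, w=45) cum 120
  x=8 (C, w=90) cum 210  ← median
  x=9 (D, w=100) cum 310
⇒ x* = 8
y-coordinate, sorted with cumulative weight:
  y=4 (B, w=75) cum 75
  y=7 (A, w=45) cum 120
  y=8 (C, w=90) cum 210  ← median
  y=9 (D, w=100) cum 310
⇒ y* = 8

(8, 8)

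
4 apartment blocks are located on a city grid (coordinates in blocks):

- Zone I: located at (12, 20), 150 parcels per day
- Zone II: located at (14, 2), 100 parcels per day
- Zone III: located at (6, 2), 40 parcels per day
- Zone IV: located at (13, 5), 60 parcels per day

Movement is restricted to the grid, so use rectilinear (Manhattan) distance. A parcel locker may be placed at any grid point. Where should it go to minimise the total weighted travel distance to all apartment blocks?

(12, 5)

Manhattan distance separates: Σwᵢ(|x−xᵢ|+|y−yᵢ|) = Σwᵢ|x−xᵢ| + Σwᵢ|y−yᵢ|, so x and y are optimised independently as 1-D weighted medians.
Total weight W = 350; half = 175.
x-coordinate, sorted with cumulative weight:
  x=6 (Zone III, w=40) cum 40
  x=12 (Zone I, w=150) cum 190  ← median
  x=13 (Zone IV, w=60) cum 250
  x=14 (Zone II, w=100) cum 350
⇒ x* = 12
y-coordinate, sorted with cumulative weight:
  y=2 (Zone II, w=100) cum 100
  y=2 (Zone III, w=40) cum 140
  y=5 (Zone IV, w=60) cum 200  ← median
  y=20 (Zone I, w=150) cum 350
⇒ y* = 5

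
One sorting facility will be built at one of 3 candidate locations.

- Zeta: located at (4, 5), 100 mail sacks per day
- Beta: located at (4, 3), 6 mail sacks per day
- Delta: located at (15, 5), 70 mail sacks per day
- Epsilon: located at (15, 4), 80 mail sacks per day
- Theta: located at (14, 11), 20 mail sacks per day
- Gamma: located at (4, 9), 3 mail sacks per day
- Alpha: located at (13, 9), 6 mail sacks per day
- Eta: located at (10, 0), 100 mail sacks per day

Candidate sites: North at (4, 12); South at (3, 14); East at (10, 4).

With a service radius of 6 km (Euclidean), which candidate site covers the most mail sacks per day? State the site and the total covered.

East, covering 256

Coverage radius r = 6 km; a point is covered iff (Δx)²+(Δy)² ≤ 6² = 36.
  North (4, 12): covers {Gamma} → 3
  South (3, 14): covers {Gamma} → 3
  East (10, 4): covers {Delta, Epsilon, Alpha, Eta} → 256
Maximum coverage at East: 256 mail sacks per day.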